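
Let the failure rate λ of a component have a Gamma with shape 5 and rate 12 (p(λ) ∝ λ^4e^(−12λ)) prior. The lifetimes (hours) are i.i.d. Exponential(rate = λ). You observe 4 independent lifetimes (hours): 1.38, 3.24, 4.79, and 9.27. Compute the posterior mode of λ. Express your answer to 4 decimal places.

λ̂_MAP = 0.2608

The Exponential(rate=λ) likelihood is ∝ λ^n e^(−λΣtᵢ). Here n = 4 and Σtᵢ = 1.38 + 3.24 + 4.79 + 9.27 = 18.68.
Posterior ∝ λ^4e^(−12λ) · λ^4e^(−18.68λ) = λ^8e^(−30.68λ), i.e. Gamma(9, 30.68).
Mode = (a−1)/b = 8/30.68 ≈ 0.2608.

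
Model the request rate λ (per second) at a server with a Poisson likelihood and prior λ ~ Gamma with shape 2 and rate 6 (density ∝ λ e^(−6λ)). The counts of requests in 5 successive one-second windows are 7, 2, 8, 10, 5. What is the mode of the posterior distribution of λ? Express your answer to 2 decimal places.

Σxᵢ = 7+2+8+10+5 = 32, with n = 5.
Posterior ∝ λe^(−6λ) · λ^32e^(−5λ) = λ^33e^(−11λ), i.e. Gamma(shape=34, rate=11).
The mode of a Gamma(a, b) with a ≥ 1 (shape–rate) is (a−1)/b = 33/11 ≈ 3.00.

λ̂_MAP = 3.00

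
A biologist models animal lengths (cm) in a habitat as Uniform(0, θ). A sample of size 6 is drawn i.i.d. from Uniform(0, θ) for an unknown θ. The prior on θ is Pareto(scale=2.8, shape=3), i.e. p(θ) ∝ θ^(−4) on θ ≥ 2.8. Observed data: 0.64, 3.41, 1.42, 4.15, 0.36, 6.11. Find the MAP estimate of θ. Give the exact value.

θ̂_MAP = 6.11

The Uniform(0, θ) likelihood is θ^(−n) for θ ≥ max(xᵢ), zero otherwise. Here max(xᵢ) = 6.11.
Posterior ∝ θ^(−4) · θ^(−6) = θ^(−10) on θ ≥ max(2.8, 6.11) = 6.11.
This density is strictly decreasing in θ, so the posterior mode lies at the lower boundary of the support.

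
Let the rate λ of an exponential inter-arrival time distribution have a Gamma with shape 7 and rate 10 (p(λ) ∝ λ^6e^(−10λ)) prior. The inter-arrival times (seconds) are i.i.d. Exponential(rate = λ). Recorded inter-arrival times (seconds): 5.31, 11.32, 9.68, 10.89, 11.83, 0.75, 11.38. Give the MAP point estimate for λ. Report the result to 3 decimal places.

The Exponential(rate=λ) likelihood is ∝ λ^n e^(−λΣtᵢ). Here n = 7 and Σtᵢ = 5.31 + 11.32 + 9.68 + 10.89 + 11.83 + 0.75 + 11.38 = 61.16.
Posterior ∝ λ^6e^(−10λ) · λ^7e^(−61.16λ) = λ^13e^(−71.16λ), i.e. Gamma(14, 71.16).
Mode = (a−1)/b = 13/71.16 ≈ 0.183.

λ̂_MAP = 0.183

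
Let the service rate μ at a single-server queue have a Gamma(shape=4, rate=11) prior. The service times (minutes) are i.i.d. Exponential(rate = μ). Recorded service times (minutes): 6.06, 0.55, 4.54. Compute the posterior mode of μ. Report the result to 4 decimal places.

The Exponential(rate=μ) likelihood is ∝ μ^n e^(−μΣtᵢ). Here n = 3 and Σtᵢ = 6.06 + 0.55 + 4.54 = 11.15.
Posterior ∝ μ^3e^(−11μ) · μ^3e^(−11.15μ) = μ^6e^(−22.15μ), i.e. Gamma(7, 22.15).
Mode = (a−1)/b = 6/22.15 ≈ 0.2709.

μ̂_MAP = 0.2709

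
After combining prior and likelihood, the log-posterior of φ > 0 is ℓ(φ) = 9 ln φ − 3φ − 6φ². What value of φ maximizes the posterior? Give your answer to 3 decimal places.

ℓ'(φ) = 9/φ − 3 − 12φ. Setting this to zero and multiplying by φ: 12φ² + 3φ − 9 = 0.
φ = (−3 + √(3² + 4·12·9)) / (2·12) = (−3 + √441) / 24 = (−3 + 21)/24 = 3/4.
ℓ''(φ) = −9/φ² − 12 < 0, confirming a maximum.

φ̂_MAP = 0.750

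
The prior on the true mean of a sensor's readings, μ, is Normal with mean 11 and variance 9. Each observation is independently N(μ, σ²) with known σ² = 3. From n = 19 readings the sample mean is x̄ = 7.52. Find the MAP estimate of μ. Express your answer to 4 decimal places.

n = 19, x̄ = 7.52.
For a Normal prior and Normal likelihood with known variance, the posterior is Normal; its mode equals its mean, the precision-weighted average.
Prior precision 1/σ₀² = 1/9; data precision n/σ² = 19/3.
μ̂ = ((1/9)·11 + (19/3)·7.52) / (1/9 + 19/3) = (10991/225)/(58/9) = 7.5800.

μ̂_MAP = 7.5800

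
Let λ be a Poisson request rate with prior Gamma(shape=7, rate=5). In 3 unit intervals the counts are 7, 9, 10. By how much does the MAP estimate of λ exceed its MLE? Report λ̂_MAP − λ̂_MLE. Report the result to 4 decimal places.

MAP − MLE = -4.6667

Σxᵢ = 26. Posterior is Gamma(33, 8); MAP = (33−1)/8 = 32/8 ≈ 4.00000.
MLE = x̄ = 26/3 ≈ 8.66667.
Difference = 32/8 − 26/3 = -14/3 ≈ -4.6667.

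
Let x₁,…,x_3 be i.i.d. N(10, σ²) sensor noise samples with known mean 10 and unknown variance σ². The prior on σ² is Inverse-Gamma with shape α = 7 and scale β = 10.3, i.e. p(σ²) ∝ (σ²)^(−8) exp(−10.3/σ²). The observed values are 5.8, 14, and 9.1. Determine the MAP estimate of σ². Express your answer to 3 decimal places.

σ̂²_MAP = 2.897

Sum of squared deviations about the known mean: SS = (5.8−10)² + (14−10)² + (9.1−10)² = 34.45.
The Normal likelihood contributes (σ²)^(−n/2) exp(−SS/(2σ²)), so the posterior is Inverse-Gamma(α + n/2, β + SS/2) = Inverse-Gamma(8.5, 27.525).
The mode of Inverse-Gamma(a, b) is b/(a+1) = 27.525/9.5 ≈ 2.897.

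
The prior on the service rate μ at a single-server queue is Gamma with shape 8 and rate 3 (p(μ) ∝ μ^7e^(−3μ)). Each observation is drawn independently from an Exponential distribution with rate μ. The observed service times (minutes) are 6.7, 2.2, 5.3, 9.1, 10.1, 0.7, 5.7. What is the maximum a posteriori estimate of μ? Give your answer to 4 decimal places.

The Exponential(rate=μ) likelihood is ∝ μ^n e^(−μΣtᵢ). Here n = 7 and Σtᵢ = 6.7 + 2.2 + 5.3 + 9.1 + 10.1 + 0.7 + 5.7 = 39.8.
Posterior ∝ μ^7e^(−3μ) · μ^7e^(−39.8μ) = μ^14e^(−42.8μ), i.e. Gamma(15, 42.8).
Mode = (a−1)/b = 14/42.8 ≈ 0.3271.

μ̂_MAP = 0.3271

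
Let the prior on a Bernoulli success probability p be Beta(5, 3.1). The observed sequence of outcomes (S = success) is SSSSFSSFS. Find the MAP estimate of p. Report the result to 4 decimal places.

Prior: Beta(5, 3.1).
Data: 7 successes in 9 trials (from the sequence). The binomial likelihood contributes p^7(1−p)^2, so the posterior is Beta(5+7, 3.1+2) = Beta(12, 5.1).
For Beta(a, b) with a, b > 1 the mode is (a−1)/(a+b−2) = 11/15.1 ≈ 0.7285.

p̂_MAP = 0.7285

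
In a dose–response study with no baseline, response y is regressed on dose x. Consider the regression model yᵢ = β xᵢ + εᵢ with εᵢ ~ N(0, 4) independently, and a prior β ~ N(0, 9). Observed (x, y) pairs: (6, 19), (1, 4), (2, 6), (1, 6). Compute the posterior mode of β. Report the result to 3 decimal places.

β̂_MAP = 3.204

log p(β | y) = −Σ(yᵢ − βxᵢ)²/(2·4) − β²/(2·9) + const.
Setting the derivative to zero: Σxᵢ(yᵢ − βxᵢ)/4 − β/9 = 0, so β = Σxᵢyᵢ / (Σxᵢ² + σ²/τ²).
Σxᵢyᵢ = 6·19 + 1·4 + 2·6 + 1·6 = 136; Σxᵢ² = 42; σ²/τ² = 4/9.
β̂_MAP = 136 / (42 + 4/9) = 136/(382/9) = 612/191 ≈ 3.204.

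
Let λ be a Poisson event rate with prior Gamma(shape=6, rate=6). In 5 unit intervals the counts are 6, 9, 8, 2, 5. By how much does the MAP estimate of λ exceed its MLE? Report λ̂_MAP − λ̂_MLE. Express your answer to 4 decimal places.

MAP − MLE = -2.8182

Σxᵢ = 30. Posterior is Gamma(36, 11); MAP = (36−1)/11 = 35/11 ≈ 3.18182.
MLE = x̄ = 30/5 ≈ 6.00000.
Difference = 35/11 − 30/5 = -31/11 ≈ -2.8182.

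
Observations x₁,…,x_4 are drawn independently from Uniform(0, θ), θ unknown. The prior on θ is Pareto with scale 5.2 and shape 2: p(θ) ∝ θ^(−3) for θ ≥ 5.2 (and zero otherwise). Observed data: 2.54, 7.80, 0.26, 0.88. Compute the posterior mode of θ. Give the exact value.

The Uniform(0, θ) likelihood is θ^(−n) for θ ≥ max(xᵢ), zero otherwise. Here max(xᵢ) = 7.80.
Posterior ∝ θ^(−3) · θ^(−4) = θ^(−7) on θ ≥ max(5.2, 7.80) = 7.80.
This density is strictly decreasing in θ, so the posterior mode lies at the lower boundary of the support.

θ̂_MAP = 7.80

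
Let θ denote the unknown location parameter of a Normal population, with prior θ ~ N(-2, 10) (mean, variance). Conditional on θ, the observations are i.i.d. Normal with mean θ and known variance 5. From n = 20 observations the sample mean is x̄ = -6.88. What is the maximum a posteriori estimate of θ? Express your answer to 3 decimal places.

n = 20, x̄ = -6.88.
For a Normal prior and Normal likelihood with known variance, the posterior is Normal; its mode equals its mean, the precision-weighted average.
Prior precision 1/σ₀² = 1/10 = 0.1; data precision n/σ² = 20/5 = 4.
θ̂ = (0.1·(-2) + 4·(-6.88)) / (0.1 + 4) = (-27.72)/4.1 = -1386/205 ≈ -6.761.

θ̂_MAP = -6.761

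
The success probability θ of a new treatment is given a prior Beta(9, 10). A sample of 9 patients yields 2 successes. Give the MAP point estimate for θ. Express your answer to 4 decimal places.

θ̂_MAP = 0.3846

Prior: Beta(9, 10).
Data: 2 successes in 9 trials. The binomial likelihood contributes θ^2(1−θ)^7, so the posterior is Beta(9+2, 10+7) = Beta(11, 17).
For Beta(a, b) with a, b > 1 the mode is (a−1)/(a+b−2) = 10/26 ≈ 0.3846.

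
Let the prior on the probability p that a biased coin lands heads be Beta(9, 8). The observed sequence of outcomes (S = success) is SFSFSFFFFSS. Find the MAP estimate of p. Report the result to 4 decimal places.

p̂_MAP = 0.5000

Prior: Beta(9, 8).
Data: 5 successes in 11 trials (from the sequence). The binomial likelihood contributes p^5(1−p)^6, so the posterior is Beta(9+5, 8+6) = Beta(14, 14).
For Beta(a, b) with a, b > 1 the mode is (a−1)/(a+b−2) = 13/26 ≈ 0.5000.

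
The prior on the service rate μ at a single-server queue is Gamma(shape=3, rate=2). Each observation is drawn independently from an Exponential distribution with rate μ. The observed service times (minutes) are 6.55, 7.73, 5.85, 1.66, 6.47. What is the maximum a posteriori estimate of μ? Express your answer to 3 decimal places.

The Exponential(rate=μ) likelihood is ∝ μ^n e^(−μΣtᵢ). Here n = 5 and Σtᵢ = 6.55 + 7.73 + 5.85 + 1.66 + 6.47 = 28.26.
Posterior ∝ μ^2e^(−2μ) · μ^5e^(−28.26μ) = μ^7e^(−30.26μ), i.e. Gamma(8, 30.26).
Mode = (a−1)/b = 7/30.26 ≈ 0.231.

μ̂_MAP = 0.231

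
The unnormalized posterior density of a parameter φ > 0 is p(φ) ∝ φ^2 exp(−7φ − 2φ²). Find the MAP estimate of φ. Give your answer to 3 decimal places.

ℓ'(φ) = 2/φ − 7 − 4φ. Setting this to zero and multiplying by φ: 4φ² + 7φ − 2 = 0.
φ = (−7 + √(7² + 4·4·2)) / (2·4) = (−7 + √81) / 8 = (−7 + 9)/8 = 1/4.
ℓ''(φ) = −2/φ² − 4 < 0, confirming a maximum.

φ̂_MAP = 0.250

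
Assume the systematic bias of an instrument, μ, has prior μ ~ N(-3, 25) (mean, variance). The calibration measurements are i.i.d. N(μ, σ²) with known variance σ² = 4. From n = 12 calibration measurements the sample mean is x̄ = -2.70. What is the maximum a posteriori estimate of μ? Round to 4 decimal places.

n = 12, x̄ = -2.70.
For a Normal prior and Normal likelihood with known variance, the posterior is Normal; its mode equals its mean, the precision-weighted average.
Prior precision 1/σ₀² = 1/25 = 0.04; data precision n/σ² = 12/4 = 3.
μ̂ = (0.04·(-3) + 3·(-2.7)) / (0.04 + 3) = (-8.22)/3.04 = -411/152 ≈ -2.7039.

μ̂_MAP = -2.7039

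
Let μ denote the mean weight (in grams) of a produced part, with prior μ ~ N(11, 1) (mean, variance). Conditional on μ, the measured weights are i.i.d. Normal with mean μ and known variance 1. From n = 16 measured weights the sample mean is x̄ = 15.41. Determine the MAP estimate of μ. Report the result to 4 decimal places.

μ̂_MAP = 15.1506

n = 16, x̄ = 15.41.
For a Normal prior and Normal likelihood with known variance, the posterior is Normal; its mode equals its mean, the precision-weighted average.
Prior precision 1/σ₀² = 1/1 = 1; data precision n/σ² = 16/1 = 16.
μ̂ = (1·11 + 16·15.41) / (1 + 16) = 257.56/17 = 6439/425 ≈ 15.1506.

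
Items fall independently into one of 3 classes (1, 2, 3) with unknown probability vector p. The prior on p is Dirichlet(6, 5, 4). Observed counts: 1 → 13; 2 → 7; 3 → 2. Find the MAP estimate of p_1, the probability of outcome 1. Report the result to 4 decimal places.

MAP estimate: 0.5294

The posterior is Dirichlet(αᵢ + nᵢ) = Dirichlet(19, 12, 6).
For a Dirichlet(a₁,…,a_K) with all aᵢ > 1, the mode has j-th component (aⱼ − 1)/(Σaᵢ − K).
Here Σaᵢ = 37 and K = 3, so p_1 = (19 − 1)/(37 − 3) = 18/34 ≈ 0.5294.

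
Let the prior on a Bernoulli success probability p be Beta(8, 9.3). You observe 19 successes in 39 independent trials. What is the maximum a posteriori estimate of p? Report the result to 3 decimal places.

p̂_MAP = 0.479

Prior: Beta(8, 9.3).
Data: 19 successes in 39 trials. The binomial likelihood contributes p^19(1−p)^20, so the posterior is Beta(8+19, 9.3+20) = Beta(27, 29.3).
For Beta(a, b) with a, b > 1 the mode is (a−1)/(a+b−2) = 26/54.3 ≈ 0.479.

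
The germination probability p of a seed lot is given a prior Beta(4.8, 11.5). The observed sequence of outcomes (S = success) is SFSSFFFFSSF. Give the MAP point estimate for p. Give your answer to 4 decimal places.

p̂_MAP = 0.3478

Prior: Beta(4.8, 11.5).
Data: 5 successes in 11 trials (from the sequence). The binomial likelihood contributes p^5(1−p)^6, so the posterior is Beta(4.8+5, 11.5+6) = Beta(9.8, 17.5).
For Beta(a, b) with a, b > 1 the mode is (a−1)/(a+b−2) = 8.8/25.3 ≈ 0.3478.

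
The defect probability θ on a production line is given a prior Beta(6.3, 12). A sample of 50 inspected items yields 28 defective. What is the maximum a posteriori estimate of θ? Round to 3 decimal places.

Prior: Beta(6.3, 12).
Data: 28 successes in 50 trials. The binomial likelihood contributes θ^28(1−θ)^22, so the posterior is Beta(6.3+28, 12+22) = Beta(34.3, 34).
For Beta(a, b) with a, b > 1 the mode is (a−1)/(a+b−2) = 33.3/66.3 ≈ 0.502.

θ̂_MAP = 0.502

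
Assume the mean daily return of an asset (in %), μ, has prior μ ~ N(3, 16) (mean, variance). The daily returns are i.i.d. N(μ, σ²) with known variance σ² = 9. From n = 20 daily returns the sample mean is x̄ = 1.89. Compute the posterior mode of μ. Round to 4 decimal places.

n = 20, x̄ = 1.89.
For a Normal prior and Normal likelihood with known variance, the posterior is Normal; its mode equals its mean, the precision-weighted average.
Prior precision 1/σ₀² = 1/16 = 0.0625; data precision n/σ² = 20/9.
μ̂ = (0.0625·3 + (20/9)·1.89) / (0.0625 + 20/9) = 4.3875/(329/144) = 3159/1645 ≈ 1.9204.

μ̂_MAP = 1.9204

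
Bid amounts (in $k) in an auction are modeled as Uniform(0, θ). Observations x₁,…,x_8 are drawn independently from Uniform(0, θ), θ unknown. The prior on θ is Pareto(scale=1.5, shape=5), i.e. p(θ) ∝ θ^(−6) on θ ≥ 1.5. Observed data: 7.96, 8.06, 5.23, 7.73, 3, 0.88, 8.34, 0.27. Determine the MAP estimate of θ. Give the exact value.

The Uniform(0, θ) likelihood is θ^(−n) for θ ≥ max(xᵢ), zero otherwise. Here max(xᵢ) = 8.34.
Posterior ∝ θ^(−6) · θ^(−8) = θ^(−14) on θ ≥ max(1.5, 8.34) = 8.34.
This density is strictly decreasing in θ, so the posterior mode lies at the lower boundary of the support.

θ̂_MAP = 8.34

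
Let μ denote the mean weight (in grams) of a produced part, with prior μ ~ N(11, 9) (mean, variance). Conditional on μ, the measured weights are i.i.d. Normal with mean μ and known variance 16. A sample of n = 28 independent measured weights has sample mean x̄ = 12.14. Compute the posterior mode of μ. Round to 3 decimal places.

μ̂_MAP = 12.072

n = 28, x̄ = 12.14.
For a Normal prior and Normal likelihood with known variance, the posterior is Normal; its mode equals its mean, the precision-weighted average.
Prior precision 1/σ₀² = 1/9; data precision n/σ² = 28/16 = 1.75.
μ̂ = ((1/9)·11 + 1.75·12.14) / (1/9 + 1.75) = (40441/1800)/(67/36) = 40441/3350 ≈ 12.072.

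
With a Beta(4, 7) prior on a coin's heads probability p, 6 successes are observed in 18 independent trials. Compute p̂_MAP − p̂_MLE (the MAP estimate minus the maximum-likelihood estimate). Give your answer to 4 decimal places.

MAP − MLE = 0.0000

Posterior is Beta(10, 19); MAP = (10−1)/(29−2) = 9/27 ≈ 0.33333.
MLE ignores the prior: p̂_MLE = k/n = 6/18 ≈ 0.33333.
Difference = 9/27 − 6/18 = 0 ≈ 0.0000.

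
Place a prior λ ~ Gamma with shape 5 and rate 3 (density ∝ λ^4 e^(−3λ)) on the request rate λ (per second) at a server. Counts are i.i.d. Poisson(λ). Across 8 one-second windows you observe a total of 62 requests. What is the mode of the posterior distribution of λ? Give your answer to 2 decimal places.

Σxᵢ = 62, n = 8.
Posterior ∝ λ^4e^(−3λ) · λ^62e^(−8λ) = λ^66e^(−11λ), i.e. Gamma(shape=67, rate=11).
The mode of a Gamma(a, b) with a ≥ 1 (shape–rate) is (a−1)/b = 66/11 ≈ 6.00.

λ̂_MAP = 6.00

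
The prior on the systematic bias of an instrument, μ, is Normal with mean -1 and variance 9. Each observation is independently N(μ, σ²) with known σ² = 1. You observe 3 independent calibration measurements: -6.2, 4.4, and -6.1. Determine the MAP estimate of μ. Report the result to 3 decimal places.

n = 3; x̄ = ((-6.2) + 4.4 + (-6.1))/3 = -7.9/3 = -79/30 ≈ -2.6333.
For a Normal prior and Normal likelihood with known variance, the posterior is Normal; its mode equals its mean, the precision-weighted average.
Prior precision 1/σ₀² = 1/9; data precision n/σ² = 3/1 = 3.
μ̂ = ((1/9)·(-1) + 3·(-79/30)) / (1/9 + 3) = (-721/90)/(28/9) = -2.575.

μ̂_MAP = -2.575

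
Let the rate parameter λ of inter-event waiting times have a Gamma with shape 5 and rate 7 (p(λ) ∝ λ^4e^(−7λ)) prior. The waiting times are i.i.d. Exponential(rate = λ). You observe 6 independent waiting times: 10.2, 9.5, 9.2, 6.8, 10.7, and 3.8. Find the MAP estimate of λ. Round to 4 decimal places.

λ̂_MAP = 0.1748

The Exponential(rate=λ) likelihood is ∝ λ^n e^(−λΣtᵢ). Here n = 6 and Σtᵢ = 10.2 + 9.5 + 9.2 + 6.8 + 10.7 + 3.8 = 50.2.
Posterior ∝ λ^4e^(−7λ) · λ^6e^(−50.2λ) = λ^10e^(−57.2λ), i.e. Gamma(11, 57.2).
Mode = (a−1)/b = 10/57.2 ≈ 0.1748.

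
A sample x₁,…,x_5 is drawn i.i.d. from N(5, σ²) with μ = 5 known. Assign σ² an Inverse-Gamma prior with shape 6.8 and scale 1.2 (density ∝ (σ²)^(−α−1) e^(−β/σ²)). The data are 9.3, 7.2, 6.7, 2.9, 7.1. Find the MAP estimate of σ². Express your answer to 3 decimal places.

σ̂²_MAP = 1.817

Sum of squared deviations about the known mean: SS = (9.3−5)² + (7.2−5)² + (6.7−5)² + (2.9−5)² + (7.1−5)² = 35.04.
The Normal likelihood contributes (σ²)^(−n/2) exp(−SS/(2σ²)), so the posterior is Inverse-Gamma(α + n/2, β + SS/2) = Inverse-Gamma(9.3, 18.72).
The mode of Inverse-Gamma(a, b) is b/(a+1) = 18.72/10.3 ≈ 1.817.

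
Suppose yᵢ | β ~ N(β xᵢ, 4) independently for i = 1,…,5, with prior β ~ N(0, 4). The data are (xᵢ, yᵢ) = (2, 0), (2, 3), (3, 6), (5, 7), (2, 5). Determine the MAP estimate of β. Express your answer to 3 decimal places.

β̂_MAP = 1.468

log p(β | y) = −Σ(yᵢ − βxᵢ)²/(2·4) − β²/(2·4) + const.
Setting the derivative to zero: Σxᵢ(yᵢ − βxᵢ)/4 − β/4 = 0, so β = Σxᵢyᵢ / (Σxᵢ² + σ²/τ²).
Σxᵢyᵢ = 2·0 + 2·3 + 3·6 + 5·7 + 2·5 = 69; Σxᵢ² = 46; σ²/τ² = 1.
β̂_MAP = 69 / (46 + 1) = 69/47 ≈ 1.468.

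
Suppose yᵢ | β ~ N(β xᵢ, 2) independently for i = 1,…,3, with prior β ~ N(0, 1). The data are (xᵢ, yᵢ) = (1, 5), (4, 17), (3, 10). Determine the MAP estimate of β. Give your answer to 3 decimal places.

β̂_MAP = 3.679

log p(β | y) = −Σ(yᵢ − βxᵢ)²/(2·2) − β²/(2·1) + const.
Setting the derivative to zero: Σxᵢ(yᵢ − βxᵢ)/2 − β/1 = 0, so β = Σxᵢyᵢ / (Σxᵢ² + σ²/τ²).
Σxᵢyᵢ = 1·5 + 4·17 + 3·10 = 103; Σxᵢ² = 26; σ²/τ² = 2.
β̂_MAP = 103 / (26 + 2) = 103/28 ≈ 3.679.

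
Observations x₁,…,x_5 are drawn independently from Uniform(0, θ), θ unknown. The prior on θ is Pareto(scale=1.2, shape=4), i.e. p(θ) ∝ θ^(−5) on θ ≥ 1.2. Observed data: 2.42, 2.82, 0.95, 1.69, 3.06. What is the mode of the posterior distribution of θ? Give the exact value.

The Uniform(0, θ) likelihood is θ^(−n) for θ ≥ max(xᵢ), zero otherwise. Here max(xᵢ) = 3.06.
Posterior ∝ θ^(−5) · θ^(−5) = θ^(−10) on θ ≥ max(1.2, 3.06) = 3.06.
This density is strictly decreasing in θ, so the posterior mode lies at the lower boundary of the support.

θ̂_MAP = 3.06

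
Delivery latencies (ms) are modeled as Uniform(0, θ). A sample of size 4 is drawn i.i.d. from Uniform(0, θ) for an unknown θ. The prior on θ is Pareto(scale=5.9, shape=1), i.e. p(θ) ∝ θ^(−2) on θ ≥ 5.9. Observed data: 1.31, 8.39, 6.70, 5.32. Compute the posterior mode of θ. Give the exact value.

The Uniform(0, θ) likelihood is θ^(−n) for θ ≥ max(xᵢ), zero otherwise. Here max(xᵢ) = 8.39.
Posterior ∝ θ^(−2) · θ^(−4) = θ^(−6) on θ ≥ max(5.9, 8.39) = 8.39.
This density is strictly decreasing in θ, so the posterior mode lies at the lower boundary of the support.

θ̂_MAP = 8.39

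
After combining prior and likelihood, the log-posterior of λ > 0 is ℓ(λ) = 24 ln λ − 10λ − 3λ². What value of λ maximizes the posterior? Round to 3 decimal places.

λ̂_MAP = 1.333

ℓ'(λ) = 24/λ − 10 − 6λ. Setting this to zero and multiplying by λ: 6λ² + 10λ − 24 = 0.
λ = (−10 + √(10² + 4·6·24)) / (2·6) = (−10 + √676) / 12 = (−10 + 26)/12 = 4/3.
ℓ''(λ) = −24/λ² − 6 < 0, confirming a maximum.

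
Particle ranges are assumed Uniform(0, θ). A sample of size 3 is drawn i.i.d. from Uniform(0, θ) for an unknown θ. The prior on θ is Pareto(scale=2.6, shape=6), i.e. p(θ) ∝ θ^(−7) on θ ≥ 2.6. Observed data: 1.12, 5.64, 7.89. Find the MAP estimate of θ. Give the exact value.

The Uniform(0, θ) likelihood is θ^(−n) for θ ≥ max(xᵢ), zero otherwise. Here max(xᵢ) = 7.89.
Posterior ∝ θ^(−7) · θ^(−3) = θ^(−10) on θ ≥ max(2.6, 7.89) = 7.89.
This density is strictly decreasing in θ, so the posterior mode lies at the lower boundary of the support.

θ̂_MAP = 7.89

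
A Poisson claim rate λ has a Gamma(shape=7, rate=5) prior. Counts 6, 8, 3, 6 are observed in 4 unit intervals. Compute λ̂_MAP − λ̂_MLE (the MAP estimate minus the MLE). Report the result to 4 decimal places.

Σxᵢ = 23. Posterior is Gamma(30, 9); MAP = (30−1)/9 = 29/9 ≈ 3.22222.
MLE = x̄ = 23/4 ≈ 5.75000.
Difference = 29/9 − 23/4 = -91/36 ≈ -2.5278.

MAP − MLE = -2.5278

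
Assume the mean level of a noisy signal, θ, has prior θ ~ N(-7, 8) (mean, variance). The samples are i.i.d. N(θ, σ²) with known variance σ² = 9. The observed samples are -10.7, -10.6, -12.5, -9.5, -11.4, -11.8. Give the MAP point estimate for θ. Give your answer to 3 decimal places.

n = 6; x̄ = ((-10.7) + (-10.6) + (-12.5) + (-9.5) + (-11.4) + (-11.8))/6 = -66.5/6 = -133/12 ≈ -11.0833.
For a Normal prior and Normal likelihood with known variance, the posterior is Normal; its mode equals its mean, the precision-weighted average.
Prior precision 1/σ₀² = 1/8 = 0.125; data precision n/σ² = 6/9 = 2/3.
θ̂ = (0.125·(-7) + (2/3)·(-133/12)) / (0.125 + 2/3) = (-595/72)/(19/24) = -595/57 ≈ -10.439.

θ̂_MAP = -10.439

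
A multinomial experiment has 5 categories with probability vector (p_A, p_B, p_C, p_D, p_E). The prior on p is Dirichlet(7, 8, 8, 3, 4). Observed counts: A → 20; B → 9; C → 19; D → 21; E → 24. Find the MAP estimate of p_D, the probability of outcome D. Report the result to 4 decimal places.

The posterior is Dirichlet(αᵢ + nᵢ) = Dirichlet(27, 17, 27, 24, 28).
For a Dirichlet(a₁,…,a_K) with all aᵢ > 1, the mode has j-th component (aⱼ − 1)/(Σaᵢ − K).
Here Σaᵢ = 123 and K = 5, so p_D = (24 − 1)/(123 − 5) = 23/118 ≈ 0.1949.

MAP estimate of p_D = 0.1949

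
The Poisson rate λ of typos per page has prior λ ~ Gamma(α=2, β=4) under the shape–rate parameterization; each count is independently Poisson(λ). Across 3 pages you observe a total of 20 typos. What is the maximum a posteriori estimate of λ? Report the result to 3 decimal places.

Σxᵢ = 20, n = 3.
Posterior ∝ λe^(−4λ) · λ^20e^(−3λ) = λ^21e^(−7λ), i.e. Gamma(shape=22, rate=7).
The mode of a Gamma(a, b) with a ≥ 1 (shape–rate) is (a−1)/b = 21/7 ≈ 3.000.

λ̂_MAP = 3.000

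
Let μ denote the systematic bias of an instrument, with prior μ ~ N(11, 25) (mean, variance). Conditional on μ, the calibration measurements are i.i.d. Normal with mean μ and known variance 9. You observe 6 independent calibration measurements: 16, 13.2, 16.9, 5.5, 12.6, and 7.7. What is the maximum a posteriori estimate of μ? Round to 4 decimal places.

n = 6; x̄ = (16 + 13.2 + 16.9 + 5.5 + 12.6 + 7.7)/6 = 71.9/6 = 719/60 ≈ 11.9833.
For a Normal prior and Normal likelihood with known variance, the posterior is Normal; its mode equals its mean, the precision-weighted average.
Prior precision 1/σ₀² = 1/25 = 0.04; data precision n/σ² = 6/9 = 2/3.
μ̂ = (0.04·11 + (2/3)·(719/60)) / (0.04 + 2/3) = (3793/450)/(53/75) = 3793/318 ≈ 11.9277.

μ̂_MAP = 11.9277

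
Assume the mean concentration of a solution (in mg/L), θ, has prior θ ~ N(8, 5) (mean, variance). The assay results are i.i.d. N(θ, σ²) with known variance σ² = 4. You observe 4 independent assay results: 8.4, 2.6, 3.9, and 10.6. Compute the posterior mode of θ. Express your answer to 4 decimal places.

θ̂_MAP = 6.6458

n = 4; x̄ = (8.4 + 2.6 + 3.9 + 10.6)/4 = 25.5/4 = 6.375.
For a Normal prior and Normal likelihood with known variance, the posterior is Normal; its mode equals its mean, the precision-weighted average.
Prior precision 1/σ₀² = 1/5 = 0.2; data precision n/σ² = 4/4 = 1.
θ̂ = (0.2·8 + 1·6.375) / (0.2 + 1) = 7.975/1.2 = 319/48 ≈ 6.6458.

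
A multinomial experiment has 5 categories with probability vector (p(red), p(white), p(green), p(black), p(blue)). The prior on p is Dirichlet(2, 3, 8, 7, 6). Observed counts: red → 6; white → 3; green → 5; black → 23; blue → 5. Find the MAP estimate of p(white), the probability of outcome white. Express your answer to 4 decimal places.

MAP estimate of p(white) = 0.0794

The posterior is Dirichlet(αᵢ + nᵢ) = Dirichlet(8, 6, 13, 30, 11).
For a Dirichlet(a₁,…,a_K) with all aᵢ > 1, the mode has j-th component (aⱼ − 1)/(Σaᵢ − K).
Here Σaᵢ = 68 and K = 5, so p(white) = (6 − 1)/(68 − 5) = 5/63 ≈ 0.0794.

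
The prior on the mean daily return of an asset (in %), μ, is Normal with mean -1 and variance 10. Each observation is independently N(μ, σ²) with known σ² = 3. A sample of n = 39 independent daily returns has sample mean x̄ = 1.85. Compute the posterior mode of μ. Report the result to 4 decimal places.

n = 39, x̄ = 1.85.
For a Normal prior and Normal likelihood with known variance, the posterior is Normal; its mode equals its mean, the precision-weighted average.
Prior precision 1/σ₀² = 1/10 = 0.1; data precision n/σ² = 39/3 = 13.
μ̂ = (0.1·(-1) + 13·1.85) / (0.1 + 13) = 23.95/13.1 = 479/262 ≈ 1.8282.

μ̂_MAP = 1.8282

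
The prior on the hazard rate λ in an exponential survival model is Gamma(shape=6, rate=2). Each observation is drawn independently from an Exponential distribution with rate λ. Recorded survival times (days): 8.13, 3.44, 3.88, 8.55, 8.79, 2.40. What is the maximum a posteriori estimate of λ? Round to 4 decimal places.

The Exponential(rate=λ) likelihood is ∝ λ^n e^(−λΣtᵢ). Here n = 6 and Σtᵢ = 8.13 + 3.44 + 3.88 + 8.55 + 8.79 + 2.40 = 35.19.
Posterior ∝ λ^5e^(−2λ) · λ^6e^(−35.19λ) = λ^11e^(−37.19λ), i.e. Gamma(12, 37.19).
Mode = (a−1)/b = 11/37.19 ≈ 0.2958.

λ̂_MAP = 0.2958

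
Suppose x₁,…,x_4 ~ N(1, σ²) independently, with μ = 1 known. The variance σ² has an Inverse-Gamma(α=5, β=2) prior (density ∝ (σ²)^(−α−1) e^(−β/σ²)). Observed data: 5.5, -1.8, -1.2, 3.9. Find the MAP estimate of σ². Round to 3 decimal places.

Sum of squared deviations about the known mean: SS = (5.5−1)² + (-1.8−1)² + (-1.2−1)² + (3.9−1)² = 41.34.
The Normal likelihood contributes (σ²)^(−n/2) exp(−SS/(2σ²)), so the posterior is Inverse-Gamma(α + n/2, β + SS/2) = Inverse-Gamma(7, 22.67).
The mode of Inverse-Gamma(a, b) is b/(a+1) = 22.67/8 ≈ 2.834.

σ̂²_MAP = 2.834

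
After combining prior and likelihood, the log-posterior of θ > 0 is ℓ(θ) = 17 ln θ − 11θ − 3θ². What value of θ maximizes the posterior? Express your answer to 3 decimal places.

θ̂_MAP = 1.000

ℓ'(θ) = 17/θ − 11 − 6θ. Setting this to zero and multiplying by θ: 6θ² + 11θ − 17 = 0.
θ = (−11 + √(11² + 4·6·17)) / (2·6) = (−11 + √529) / 12 = (−11 + 23)/12 = 1.
ℓ''(θ) = −17/θ² − 6 < 0, confirming a maximum.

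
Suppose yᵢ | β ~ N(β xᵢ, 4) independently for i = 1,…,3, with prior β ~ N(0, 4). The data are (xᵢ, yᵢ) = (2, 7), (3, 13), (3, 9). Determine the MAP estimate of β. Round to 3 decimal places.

β̂_MAP = 3.478

log p(β | y) = −Σ(yᵢ − βxᵢ)²/(2·4) − β²/(2·4) + const.
Setting the derivative to zero: Σxᵢ(yᵢ − βxᵢ)/4 − β/4 = 0, so β = Σxᵢyᵢ / (Σxᵢ² + σ²/τ²).
Σxᵢyᵢ = 2·7 + 3·13 + 3·9 = 80; Σxᵢ² = 22; σ²/τ² = 1.
β̂_MAP = 80 / (22 + 1) = 80/23 ≈ 3.478.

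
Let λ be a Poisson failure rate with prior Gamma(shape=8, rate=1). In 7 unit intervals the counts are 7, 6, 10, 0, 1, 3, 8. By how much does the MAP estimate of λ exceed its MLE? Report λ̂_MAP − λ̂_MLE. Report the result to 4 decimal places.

MAP − MLE = 0.2500

Σxᵢ = 35. Posterior is Gamma(43, 8); MAP = (43−1)/8 = 42/8 ≈ 5.25000.
MLE = x̄ = 35/7 ≈ 5.00000.
Difference = 42/8 − 35/7 = 1/4 ≈ 0.2500.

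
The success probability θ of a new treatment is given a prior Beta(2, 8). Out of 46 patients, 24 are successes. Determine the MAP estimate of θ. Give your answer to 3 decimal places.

Prior: Beta(2, 8).
Data: 24 successes in 46 trials. The binomial likelihood contributes θ^24(1−θ)^22, so the posterior is Beta(2+24, 8+22) = Beta(26, 30).
For Beta(a, b) with a, b > 1 the mode is (a−1)/(a+b−2) = 25/54 ≈ 0.463.

θ̂_MAP = 0.463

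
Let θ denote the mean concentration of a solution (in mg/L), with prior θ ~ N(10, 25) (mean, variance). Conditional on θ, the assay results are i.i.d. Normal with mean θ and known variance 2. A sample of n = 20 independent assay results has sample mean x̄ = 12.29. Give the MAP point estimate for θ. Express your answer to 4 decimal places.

n = 20, x̄ = 12.29.
For a Normal prior and Normal likelihood with known variance, the posterior is Normal; its mode equals its mean, the precision-weighted average.
Prior precision 1/σ₀² = 1/25 = 0.04; data precision n/σ² = 20/2 = 10.
θ̂ = (0.04·10 + 10·12.29) / (0.04 + 10) = 123.3/10.04 = 6165/502 ≈ 12.2809.

θ̂_MAP = 12.2809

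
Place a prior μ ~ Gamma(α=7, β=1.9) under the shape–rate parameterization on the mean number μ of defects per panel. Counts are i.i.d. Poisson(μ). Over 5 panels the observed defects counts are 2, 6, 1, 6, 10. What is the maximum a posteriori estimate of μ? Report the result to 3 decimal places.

Σxᵢ = 2+6+1+6+10 = 25, with n = 5.
Posterior ∝ μ^6e^(−1.9μ) · μ^25e^(−5μ) = μ^31e^(−6.9μ), i.e. Gamma(shape=32, rate=6.9).
The mode of a Gamma(a, b) with a ≥ 1 (shape–rate) is (a−1)/b = 31/6.9 ≈ 4.493.

μ̂_MAP = 4.493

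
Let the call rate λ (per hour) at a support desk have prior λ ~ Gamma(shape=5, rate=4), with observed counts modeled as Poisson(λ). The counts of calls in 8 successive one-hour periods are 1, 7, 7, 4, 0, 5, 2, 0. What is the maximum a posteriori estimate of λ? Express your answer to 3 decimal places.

Σxᵢ = 1+7+7+4+0+5+2+0 = 26, with n = 8.
Posterior ∝ λ^4e^(−4λ) · λ^26e^(−8λ) = λ^30e^(−12λ), i.e. Gamma(shape=31, rate=12).
The mode of a Gamma(a, b) with a ≥ 1 (shape–rate) is (a−1)/b = 30/12 ≈ 2.500.

λ̂_MAP = 2.500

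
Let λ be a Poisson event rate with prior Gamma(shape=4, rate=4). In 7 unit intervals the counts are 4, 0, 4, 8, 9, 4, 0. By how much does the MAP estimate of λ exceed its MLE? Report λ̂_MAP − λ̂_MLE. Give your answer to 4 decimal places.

Σxᵢ = 29. Posterior is Gamma(33, 11); MAP = (33−1)/11 = 32/11 ≈ 2.90909.
MLE = x̄ = 29/7 ≈ 4.14286.
Difference = 32/11 − 29/7 = -95/77 ≈ -1.2338.

MAP − MLE = -1.2338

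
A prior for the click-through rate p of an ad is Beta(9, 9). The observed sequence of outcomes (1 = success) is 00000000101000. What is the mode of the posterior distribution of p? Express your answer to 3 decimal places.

Prior: Beta(9, 9).
Data: 2 successes in 14 trials (from the sequence). The binomial likelihood contributes p^2(1−p)^12, so the posterior is Beta(9+2, 9+12) = Beta(11, 21).
For Beta(a, b) with a, b > 1 the mode is (a−1)/(a+b−2) = 10/30 ≈ 0.333.

p̂_MAP = 0.333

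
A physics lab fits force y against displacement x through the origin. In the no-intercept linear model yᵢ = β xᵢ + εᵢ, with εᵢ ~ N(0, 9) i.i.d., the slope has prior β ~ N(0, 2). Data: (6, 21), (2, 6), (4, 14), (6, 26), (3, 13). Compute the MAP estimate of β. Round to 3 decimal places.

log p(β | y) = −Σ(yᵢ − βxᵢ)²/(2·9) − β²/(2·2) + const.
Setting the derivative to zero: Σxᵢ(yᵢ − βxᵢ)/9 − β/2 = 0, so β = Σxᵢyᵢ / (Σxᵢ² + σ²/τ²).
Σxᵢyᵢ = 6·21 + 2·6 + 4·14 + 6·26 + 3·13 = 389; Σxᵢ² = 101; σ²/τ² = 4.5.
β̂_MAP = 389 / (101 + 4.5) = 389/105.5 ≈ 3.687.

β̂_MAP = 3.687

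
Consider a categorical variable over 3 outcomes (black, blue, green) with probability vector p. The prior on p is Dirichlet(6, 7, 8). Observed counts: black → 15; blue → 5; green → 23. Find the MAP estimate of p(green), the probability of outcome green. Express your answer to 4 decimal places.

The posterior is Dirichlet(αᵢ + nᵢ) = Dirichlet(21, 12, 31).
For a Dirichlet(a₁,…,a_K) with all aᵢ > 1, the mode has j-th component (aⱼ − 1)/(Σaᵢ − K).
Here Σaᵢ = 64 and K = 3, so p(green) = (31 − 1)/(64 − 3) = 30/61 ≈ 0.4918.

MAP estimate of p(green) = 0.4918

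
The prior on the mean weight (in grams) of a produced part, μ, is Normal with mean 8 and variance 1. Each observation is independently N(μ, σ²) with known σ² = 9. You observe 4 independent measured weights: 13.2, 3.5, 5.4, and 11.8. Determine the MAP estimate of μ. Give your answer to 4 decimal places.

μ̂_MAP = 8.1462

n = 4; x̄ = (13.2 + 3.5 + 5.4 + 11.8)/4 = 33.9/4 = 8.475.
For a Normal prior and Normal likelihood with known variance, the posterior is Normal; its mode equals its mean, the precision-weighted average.
Prior precision 1/σ₀² = 1/1 = 1; data precision n/σ² = 4/9.
μ̂ = (1·8 + (4/9)·8.475) / (1 + 4/9) = (353/30)/(13/9) = 1059/130 ≈ 8.1462.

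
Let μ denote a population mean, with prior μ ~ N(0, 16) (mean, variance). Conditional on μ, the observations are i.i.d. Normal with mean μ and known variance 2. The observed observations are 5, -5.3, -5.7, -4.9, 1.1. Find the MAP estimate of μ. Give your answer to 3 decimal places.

n = 5; x̄ = (5 + (-5.3) + (-5.7) + (-4.9) + 1.1)/5 = -9.8/5 = -1.96.
For a Normal prior and Normal likelihood with known variance, the posterior is Normal; its mode equals its mean, the precision-weighted average.
Prior precision 1/σ₀² = 1/16 = 0.0625; data precision n/σ² = 5/2 = 2.5.
μ̂ = (0.0625·0 + 2.5·(-1.96)) / (0.0625 + 2.5) = (-4.9)/2.5625 = -392/205 ≈ -1.912.

μ̂_MAP = -1.912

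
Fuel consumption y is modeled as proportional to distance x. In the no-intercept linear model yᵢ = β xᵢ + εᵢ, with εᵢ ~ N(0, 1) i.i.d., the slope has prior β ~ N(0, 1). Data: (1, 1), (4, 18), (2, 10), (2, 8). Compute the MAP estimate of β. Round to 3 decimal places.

β̂_MAP = 4.192

log p(β | y) = −Σ(yᵢ − βxᵢ)²/(2·1) − β²/(2·1) + const.
Setting the derivative to zero: Σxᵢ(yᵢ − βxᵢ)/1 − β/1 = 0, so β = Σxᵢyᵢ / (Σxᵢ² + σ²/τ²).
Σxᵢyᵢ = 1·1 + 4·18 + 2·10 + 2·8 = 109; Σxᵢ² = 25; σ²/τ² = 1.
β̂_MAP = 109 / (25 + 1) = 109/26 ≈ 4.192.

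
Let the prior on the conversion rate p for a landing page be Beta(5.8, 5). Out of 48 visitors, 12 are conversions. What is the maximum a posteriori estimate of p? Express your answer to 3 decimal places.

Prior: Beta(5.8, 5).
Data: 12 successes in 48 trials. The binomial likelihood contributes p^12(1−p)^36, so the posterior is Beta(5.8+12, 5+36) = Beta(17.8, 41).
For Beta(a, b) with a, b > 1 the mode is (a−1)/(a+b−2) = 16.8/56.8 ≈ 0.296.

p̂_MAP = 0.296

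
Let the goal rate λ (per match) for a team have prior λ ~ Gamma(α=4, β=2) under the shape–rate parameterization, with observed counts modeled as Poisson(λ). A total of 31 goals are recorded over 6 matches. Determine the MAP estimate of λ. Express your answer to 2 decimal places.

Σxᵢ = 31, n = 6.
Posterior ∝ λ^3e^(−2λ) · λ^31e^(−6λ) = λ^34e^(−8λ), i.e. Gamma(shape=35, rate=8).
The mode of a Gamma(a, b) with a ≥ 1 (shape–rate) is (a−1)/b = 34/8 ≈ 4.25.

λ̂_MAP = 4.25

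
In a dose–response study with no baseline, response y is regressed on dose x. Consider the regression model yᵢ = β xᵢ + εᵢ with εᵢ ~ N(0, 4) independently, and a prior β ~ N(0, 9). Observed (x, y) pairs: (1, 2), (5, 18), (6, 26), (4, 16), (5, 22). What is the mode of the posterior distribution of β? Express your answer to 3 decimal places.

log p(β | y) = −Σ(yᵢ − βxᵢ)²/(2·4) − β²/(2·9) + const.
Setting the derivative to zero: Σxᵢ(yᵢ − βxᵢ)/4 − β/9 = 0, so β = Σxᵢyᵢ / (Σxᵢ² + σ²/τ²).
Σxᵢyᵢ = 1·2 + 5·18 + 6·26 + 4·16 + 5·22 = 422; Σxᵢ² = 103; σ²/τ² = 4/9.
β̂_MAP = 422 / (103 + 4/9) = 422/(931/9) = 3798/931 ≈ 4.079.

β̂_MAP = 4.079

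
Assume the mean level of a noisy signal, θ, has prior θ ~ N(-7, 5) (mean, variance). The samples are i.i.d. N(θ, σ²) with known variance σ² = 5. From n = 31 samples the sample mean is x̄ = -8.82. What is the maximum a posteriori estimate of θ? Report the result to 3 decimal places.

n = 31, x̄ = -8.82.
For a Normal prior and Normal likelihood with known variance, the posterior is Normal; its mode equals its mean, the precision-weighted average.
Prior precision 1/σ₀² = 1/5 = 0.2; data precision n/σ² = 31/5 = 6.2.
θ̂ = (0.2·(-7) + 6.2·(-8.82)) / (0.2 + 6.2) = (-56.084)/6.4 = -8.763125 ≈ -8.763.

θ̂_MAP = -8.763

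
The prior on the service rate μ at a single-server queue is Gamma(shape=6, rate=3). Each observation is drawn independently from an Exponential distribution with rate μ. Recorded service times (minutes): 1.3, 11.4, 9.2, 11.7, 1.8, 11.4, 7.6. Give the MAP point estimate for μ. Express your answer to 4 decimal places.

μ̂_MAP = 0.2091

The Exponential(rate=μ) likelihood is ∝ μ^n e^(−μΣtᵢ). Here n = 7 and Σtᵢ = 1.3 + 11.4 + 9.2 + 11.7 + 1.8 + 11.4 + 7.6 = 54.4.
Posterior ∝ μ^5e^(−3μ) · μ^7e^(−54.4μ) = μ^12e^(−57.4μ), i.e. Gamma(13, 57.4).
Mode = (a−1)/b = 12/57.4 ≈ 0.2091.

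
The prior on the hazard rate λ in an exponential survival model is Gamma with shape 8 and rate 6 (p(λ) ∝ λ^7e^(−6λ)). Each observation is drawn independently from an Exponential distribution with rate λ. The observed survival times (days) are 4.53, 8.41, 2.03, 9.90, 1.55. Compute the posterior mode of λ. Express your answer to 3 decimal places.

The Exponential(rate=λ) likelihood is ∝ λ^n e^(−λΣtᵢ). Here n = 5 and Σtᵢ = 4.53 + 8.41 + 2.03 + 9.90 + 1.55 = 26.42.
Posterior ∝ λ^7e^(−6λ) · λ^5e^(−26.42λ) = λ^12e^(−32.42λ), i.e. Gamma(13, 32.42).
Mode = (a−1)/b = 12/32.42 ≈ 0.370.

λ̂_MAP = 0.370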